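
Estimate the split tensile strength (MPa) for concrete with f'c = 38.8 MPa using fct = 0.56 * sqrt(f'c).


fct = 0.56 * sqrt(38.8)
= 0.56 * 6.229
= 3.488 MPa

3.488


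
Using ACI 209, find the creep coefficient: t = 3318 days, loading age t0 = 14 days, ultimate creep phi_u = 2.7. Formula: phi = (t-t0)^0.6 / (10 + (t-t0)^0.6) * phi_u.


dt = 3318 - 14 = 3304
phi = 3304^0.6 / (10 + 3304^0.6) * 2.7
= 2.506

2.506


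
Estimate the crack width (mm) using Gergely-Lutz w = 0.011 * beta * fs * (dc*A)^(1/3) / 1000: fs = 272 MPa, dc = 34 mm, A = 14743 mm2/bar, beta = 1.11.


w = 0.011 * beta * fs * (dc * A)^(1/3) / 1000
= 0.011 * 1.11 * 272 * (34 * 14743)^(1/3) / 1000
= 0.264 mm

0.264


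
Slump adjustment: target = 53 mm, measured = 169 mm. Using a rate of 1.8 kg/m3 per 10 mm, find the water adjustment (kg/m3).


Difference = 53 - 169 = -116 mm
Water adjustment = -116 * 1.8 / 10 = -20.9 kg/m3

-20.9


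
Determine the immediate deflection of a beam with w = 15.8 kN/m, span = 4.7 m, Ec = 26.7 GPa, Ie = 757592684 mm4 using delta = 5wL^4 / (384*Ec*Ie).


Convert: L = 4.7 m = 4700 mm, Ec = 26.7 GPa = 26700 MPa
delta = 5 * 15.8 * 4700^4 / (384 * 26700 * 757592684)
= 4.96 mm

4.96


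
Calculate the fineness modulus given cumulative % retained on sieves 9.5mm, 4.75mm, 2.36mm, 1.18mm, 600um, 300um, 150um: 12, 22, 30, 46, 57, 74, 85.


FM = sum(cumulative % retained) / 100
= 326 / 100
= 3.26

3.26


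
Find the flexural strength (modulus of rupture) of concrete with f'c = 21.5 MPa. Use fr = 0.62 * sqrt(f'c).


fr = 0.62 * sqrt(21.5)
= 2.875 MPa

2.875


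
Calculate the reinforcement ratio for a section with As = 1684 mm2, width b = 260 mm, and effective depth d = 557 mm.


rho = As / (b * d)
= 1684 / (260 * 557)
= 0.0116

0.0116


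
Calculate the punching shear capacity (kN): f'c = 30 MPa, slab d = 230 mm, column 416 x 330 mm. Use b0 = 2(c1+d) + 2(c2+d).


b0 = 2*(416 + 230) + 2*(330 + 230) = 2412 mm
Vc = 0.33 * sqrt(30) * 2412 * 230 / 1000
= 1002.72 kN

1002.72


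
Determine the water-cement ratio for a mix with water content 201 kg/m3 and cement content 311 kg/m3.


w/c = water / cement
w/c = 201 / 311 = 0.646

0.646


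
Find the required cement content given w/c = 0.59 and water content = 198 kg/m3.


Cement = water / (w/c)
= 198 / 0.59
= 335.6 kg/m3

335.6


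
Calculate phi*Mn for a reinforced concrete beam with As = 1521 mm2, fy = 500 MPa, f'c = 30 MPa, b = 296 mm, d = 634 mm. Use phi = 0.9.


a = As * fy / (0.85 * f'c * b)
= 1521 * 500 / (0.85 * 30 * 296)
= 100.7552 mm
Mn = As * fy * (d - a/2) / 10^6
= 443.8448 kN-m
phi*Mn = 0.9 * 443.8448 = 399.46 kN-m

399.46


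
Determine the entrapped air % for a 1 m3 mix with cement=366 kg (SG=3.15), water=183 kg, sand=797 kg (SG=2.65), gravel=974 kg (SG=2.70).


Vol cement = 366 / (3.15 * 1000) = 0.11619 m3
Vol water = 183 / 1000 = 0.183 m3
Vol sand = 797 / (2.65 * 1000) = 0.300755 m3
Vol gravel = 974 / (2.70 * 1000) = 0.360741 m3
Total solid + water volume = 0.960686 m3
Air = (1 - 0.960686) * 100 = 3.93%

3.93


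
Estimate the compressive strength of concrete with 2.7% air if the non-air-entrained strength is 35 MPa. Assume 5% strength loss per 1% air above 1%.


Strength loss = (2.7 - 1) * 5 = 8.5%
f'c = 35 * (1 - 8.5/100)
= 32.02 MPa

32.02


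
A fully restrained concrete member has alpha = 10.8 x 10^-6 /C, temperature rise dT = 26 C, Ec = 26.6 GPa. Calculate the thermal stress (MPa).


sigma = alpha * dT * Ec
= 10.8e-6 * 26 * 26.6 * 1000
= 7.469 MPa

7.469


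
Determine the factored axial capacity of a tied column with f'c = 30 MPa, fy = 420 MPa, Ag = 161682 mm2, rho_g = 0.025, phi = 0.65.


Ast = rho * Ag = 0.025 * 161682 = 4042.05 mm2
phi*Pn = 0.65 * 0.80 * (0.85 * 30 * (161682 - 4042.05) + 420 * 4042.05) / 1000
= 2973.09 kN

2973.09


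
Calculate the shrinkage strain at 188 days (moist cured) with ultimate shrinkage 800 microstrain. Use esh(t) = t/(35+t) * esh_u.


esh(188) = 188 / (35 + 188) * 800
= 188 / 223 * 800
= 674.4 microstrain

674.4


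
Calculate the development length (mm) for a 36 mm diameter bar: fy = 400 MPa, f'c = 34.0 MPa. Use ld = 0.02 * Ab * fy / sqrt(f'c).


Ab = pi * 36^2 / 4 = 1017.876 mm2
ld = 0.02 * 1017.876 * 400 / sqrt(34.0)
= 1396.5 mm

1396.5


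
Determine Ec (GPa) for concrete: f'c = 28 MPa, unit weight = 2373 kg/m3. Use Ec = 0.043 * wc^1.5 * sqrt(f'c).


Ec = 0.043 * 2373^1.5 * sqrt(28) / 1000
= 26.3 GPa

26.3


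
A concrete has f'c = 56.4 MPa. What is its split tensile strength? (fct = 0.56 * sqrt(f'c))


fct = 0.56 * sqrt(56.4)
= 0.56 * 7.51
= 4.206 MPa

4.206


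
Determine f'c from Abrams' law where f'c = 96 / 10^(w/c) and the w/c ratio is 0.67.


f'c = 96 / 10^0.67
= 96 / 4.677
= 20.52 MPa

20.52


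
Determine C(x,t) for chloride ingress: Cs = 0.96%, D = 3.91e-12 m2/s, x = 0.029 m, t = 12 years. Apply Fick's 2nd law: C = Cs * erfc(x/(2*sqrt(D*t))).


t_seconds = 12 * 365.25 * 24 * 3600 = 378691200.0 s
arg = 0.029 / (2 * sqrt(3.91e-12 * 378691200.0))
= 0.3768
erfc(0.3768) = 0.5941
C = 0.96 * 0.5941 = 0.5703%

0.5703


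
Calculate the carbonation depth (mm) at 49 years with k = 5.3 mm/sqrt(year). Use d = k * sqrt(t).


depth = k * sqrt(t)
= 5.3 * sqrt(49)
= 37.1 mm

37.1


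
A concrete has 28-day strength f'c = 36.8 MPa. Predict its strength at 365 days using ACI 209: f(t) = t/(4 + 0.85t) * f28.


f(365) = 365 / (4 + 0.85 * 365) * 36.8
= 365 / 314.25 * 36.8
= 42.74 MPa

42.74


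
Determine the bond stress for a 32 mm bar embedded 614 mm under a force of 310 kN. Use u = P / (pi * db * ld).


u = P / (pi * db * ld)
= 310 * 1000 / (pi * 32 * 614)
= 5.022 MPa

5.022


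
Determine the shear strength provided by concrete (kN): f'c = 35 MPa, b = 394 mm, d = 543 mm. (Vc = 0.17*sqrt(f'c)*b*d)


Vc = 0.17 * sqrt(35) * 394 * 543 / 1000
= 215.17 kN

215.17


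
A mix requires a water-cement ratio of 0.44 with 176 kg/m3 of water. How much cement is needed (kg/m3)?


Cement = water / (w/c)
= 176 / 0.44
= 400.0 kg/m3

400.0


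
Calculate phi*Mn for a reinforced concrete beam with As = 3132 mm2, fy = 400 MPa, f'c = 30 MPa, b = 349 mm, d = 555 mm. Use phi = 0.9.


a = As * fy / (0.85 * f'c * b)
= 3132 * 400 / (0.85 * 30 * 349)
= 140.772 mm
Mn = As * fy * (d - a/2) / 10^6
= 607.1244 kN-m
phi*Mn = 0.9 * 607.1244 = 546.41 kN-m

546.41


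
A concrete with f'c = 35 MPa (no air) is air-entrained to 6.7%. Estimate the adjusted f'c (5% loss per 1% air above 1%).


Strength loss = (6.7 - 1) * 5 = 28.5%
f'c = 35 * (1 - 28.5/100)
= 25.03 MPa

25.03


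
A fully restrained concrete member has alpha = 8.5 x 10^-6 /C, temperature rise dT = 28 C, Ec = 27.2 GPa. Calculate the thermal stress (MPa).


sigma = alpha * dT * Ec
= 8.5e-6 * 28 * 27.2 * 1000
= 6.474 MPa

6.474


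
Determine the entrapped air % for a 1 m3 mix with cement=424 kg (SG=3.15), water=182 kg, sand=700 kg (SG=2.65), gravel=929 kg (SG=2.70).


Vol cement = 424 / (3.15 * 1000) = 0.134603 m3
Vol water = 182 / 1000 = 0.182 m3
Vol sand = 700 / (2.65 * 1000) = 0.264151 m3
Vol gravel = 929 / (2.70 * 1000) = 0.344074 m3
Total solid + water volume = 0.924828 m3
Air = (1 - 0.924828) * 100 = 7.52%

7.52


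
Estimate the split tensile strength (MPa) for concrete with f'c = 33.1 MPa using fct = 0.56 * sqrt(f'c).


fct = 0.56 * sqrt(33.1)
= 0.56 * 5.753
= 3.222 MPa

3.222


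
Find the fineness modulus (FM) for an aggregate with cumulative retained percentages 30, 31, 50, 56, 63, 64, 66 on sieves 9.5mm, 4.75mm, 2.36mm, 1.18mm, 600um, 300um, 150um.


FM = sum(cumulative % retained) / 100
= 360 / 100
= 3.6

3.6


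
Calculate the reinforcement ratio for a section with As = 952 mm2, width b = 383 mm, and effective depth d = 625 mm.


rho = As / (b * d)
= 952 / (383 * 625)
= 0.004

0.004


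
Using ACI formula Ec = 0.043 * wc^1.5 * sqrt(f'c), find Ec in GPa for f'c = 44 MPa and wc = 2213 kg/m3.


Ec = 0.043 * 2213^1.5 * sqrt(44) / 1000
= 29.69 GPa

29.69


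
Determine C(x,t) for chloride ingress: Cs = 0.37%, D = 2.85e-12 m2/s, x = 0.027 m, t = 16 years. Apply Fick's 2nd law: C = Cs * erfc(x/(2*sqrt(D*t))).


t_seconds = 16 * 365.25 * 24 * 3600 = 504921600.0 s
arg = 0.027 / (2 * sqrt(2.85e-12 * 504921600.0))
= 0.3559
erfc(0.3559) = 0.6148
C = 0.37 * 0.6148 = 0.2275%

0.2275


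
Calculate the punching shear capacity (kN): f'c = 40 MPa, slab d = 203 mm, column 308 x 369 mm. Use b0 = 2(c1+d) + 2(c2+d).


b0 = 2*(308 + 203) + 2*(369 + 203) = 2166 mm
Vc = 0.33 * sqrt(40) * 2166 * 203 / 1000
= 917.7 kN

917.7


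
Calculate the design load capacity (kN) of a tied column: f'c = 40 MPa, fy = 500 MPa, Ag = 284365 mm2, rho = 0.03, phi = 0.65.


Ast = rho * Ag = 0.03 * 284365 = 8530.95 mm2
phi*Pn = 0.65 * 0.80 * (0.85 * 40 * (284365 - 8530.95) + 500 * 8530.95) / 1000
= 7094.79 kN

7094.79


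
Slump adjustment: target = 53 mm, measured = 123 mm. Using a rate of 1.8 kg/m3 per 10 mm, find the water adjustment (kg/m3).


Difference = 53 - 123 = -70 mm
Water adjustment = -70 * 1.8 / 10 = -12.6 kg/m3

-12.6


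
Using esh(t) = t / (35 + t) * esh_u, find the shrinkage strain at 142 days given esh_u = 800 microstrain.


esh(142) = 142 / (35 + 142) * 800
= 142 / 177 * 800
= 641.8 microstrain

641.8


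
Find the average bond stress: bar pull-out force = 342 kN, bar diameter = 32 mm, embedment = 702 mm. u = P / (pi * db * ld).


u = P / (pi * db * ld)
= 342 * 1000 / (pi * 32 * 702)
= 4.846 MPa

4.846


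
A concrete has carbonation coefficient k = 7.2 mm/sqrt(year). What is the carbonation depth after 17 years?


depth = k * sqrt(t)
= 7.2 * sqrt(17)
= 29.69 mm

29.69


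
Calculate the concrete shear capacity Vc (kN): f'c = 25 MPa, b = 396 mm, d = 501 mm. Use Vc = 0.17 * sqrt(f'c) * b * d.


Vc = 0.17 * sqrt(25) * 396 * 501 / 1000
= 168.64 kN

168.64


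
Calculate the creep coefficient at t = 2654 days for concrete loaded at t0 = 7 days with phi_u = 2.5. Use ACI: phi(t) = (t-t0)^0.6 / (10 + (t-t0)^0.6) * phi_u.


dt = 2654 - 7 = 2647
phi = 2647^0.6 / (10 + 2647^0.6) * 2.5
= 2.297

2.297


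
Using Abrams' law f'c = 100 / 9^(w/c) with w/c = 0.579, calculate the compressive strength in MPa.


f'c = 100 / 9^0.579
= 100 / 3.569
= 28.02 MPa

28.02


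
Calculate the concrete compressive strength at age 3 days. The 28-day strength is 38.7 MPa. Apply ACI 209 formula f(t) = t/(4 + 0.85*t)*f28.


f(3) = 3 / (4 + 0.85 * 3) * 38.7
= 3 / 6.55 * 38.7
= 17.73 MPa

17.73


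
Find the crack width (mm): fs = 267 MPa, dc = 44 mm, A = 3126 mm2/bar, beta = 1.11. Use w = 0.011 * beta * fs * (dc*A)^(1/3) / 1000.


w = 0.011 * beta * fs * (dc * A)^(1/3) / 1000
= 0.011 * 1.11 * 267 * (44 * 3126)^(1/3) / 1000
= 0.168 mm

0.168


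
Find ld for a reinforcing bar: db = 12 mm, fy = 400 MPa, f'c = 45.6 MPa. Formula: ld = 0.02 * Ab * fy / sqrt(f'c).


Ab = pi * 12^2 / 4 = 113.097 mm2
ld = 0.02 * 113.097 * 400 / sqrt(45.6)
= 134.0 mm

134.0


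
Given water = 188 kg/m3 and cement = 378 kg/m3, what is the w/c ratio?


w/c = water / cement
w/c = 188 / 378 = 0.497

0.497


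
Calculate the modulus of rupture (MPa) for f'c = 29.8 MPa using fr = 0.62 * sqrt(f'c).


fr = 0.62 * sqrt(29.8)
= 3.385 MPa

3.385


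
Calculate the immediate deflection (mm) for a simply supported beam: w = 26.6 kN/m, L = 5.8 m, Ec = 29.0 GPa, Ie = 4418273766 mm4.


Convert: L = 5.8 m = 5800 mm, Ec = 29.0 GPa = 29000 MPa
delta = 5 * 26.6 * 5800^4 / (384 * 29000 * 4418273766)
= 3.06 mm

3.06


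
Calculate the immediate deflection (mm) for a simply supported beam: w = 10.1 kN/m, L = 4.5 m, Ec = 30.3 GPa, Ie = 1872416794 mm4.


Convert: L = 4.5 m = 4500 mm, Ec = 30.3 GPa = 30300 MPa
delta = 5 * 10.1 * 4500^4 / (384 * 30300 * 1872416794)
= 0.95 mm

0.95


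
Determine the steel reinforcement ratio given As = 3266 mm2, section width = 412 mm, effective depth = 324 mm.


rho = As / (b * d)
= 3266 / (412 * 324)
= 0.0245

0.0245


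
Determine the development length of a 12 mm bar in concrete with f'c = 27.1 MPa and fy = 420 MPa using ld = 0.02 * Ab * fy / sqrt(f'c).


Ab = pi * 12^2 / 4 = 113.097 mm2
ld = 0.02 * 113.097 * 420 / sqrt(27.1)
= 182.5 mm

182.5


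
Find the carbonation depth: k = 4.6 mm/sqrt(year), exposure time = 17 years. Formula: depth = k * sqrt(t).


depth = k * sqrt(t)
= 4.6 * sqrt(17)
= 18.97 mm

18.97


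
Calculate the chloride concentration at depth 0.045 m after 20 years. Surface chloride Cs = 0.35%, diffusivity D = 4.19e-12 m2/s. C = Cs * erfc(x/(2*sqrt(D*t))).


t_seconds = 20 * 365.25 * 24 * 3600 = 631152000.0 s
arg = 0.045 / (2 * sqrt(4.19e-12 * 631152000.0))
= 0.4375
erfc(0.4375) = 0.5361
C = 0.35 * 0.5361 = 0.1876%

0.1876


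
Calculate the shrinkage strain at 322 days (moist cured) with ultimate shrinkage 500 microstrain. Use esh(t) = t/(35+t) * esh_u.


esh(322) = 322 / (35 + 322) * 500
= 322 / 357 * 500
= 451.0 microstrain

451.0


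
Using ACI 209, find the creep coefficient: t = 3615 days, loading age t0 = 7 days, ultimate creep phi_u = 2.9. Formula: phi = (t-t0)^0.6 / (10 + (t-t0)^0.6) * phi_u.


dt = 3615 - 7 = 3608
phi = 3608^0.6 / (10 + 3608^0.6) * 2.9
= 2.702

2.702


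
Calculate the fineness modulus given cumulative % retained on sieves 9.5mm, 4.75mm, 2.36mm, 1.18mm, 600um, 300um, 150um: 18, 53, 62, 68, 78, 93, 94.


FM = sum(cumulative % retained) / 100
= 466 / 100
= 4.66

4.66


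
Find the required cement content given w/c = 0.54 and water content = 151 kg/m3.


Cement = water / (w/c)
= 151 / 0.54
= 279.6 kg/m3

279.6


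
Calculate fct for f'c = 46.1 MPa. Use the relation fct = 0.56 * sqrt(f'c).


fct = 0.56 * sqrt(46.1)
= 0.56 * 6.79
= 3.802 MPa

3.802


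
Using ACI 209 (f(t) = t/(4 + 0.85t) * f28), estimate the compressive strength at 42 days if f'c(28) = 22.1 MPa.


f(42) = 42 / (4 + 0.85 * 42) * 22.1
= 42 / 39.7 * 22.1
= 23.38 MPa

23.38


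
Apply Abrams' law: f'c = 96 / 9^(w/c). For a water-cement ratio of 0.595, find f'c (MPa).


f'c = 96 / 9^0.595
= 96 / 3.696
= 25.97 MPa

25.97


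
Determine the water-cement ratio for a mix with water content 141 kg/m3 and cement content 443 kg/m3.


w/c = water / cement
w/c = 141 / 443 = 0.318

0.318


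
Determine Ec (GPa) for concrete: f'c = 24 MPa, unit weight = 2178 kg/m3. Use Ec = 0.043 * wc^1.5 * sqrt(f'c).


Ec = 0.043 * 2178^1.5 * sqrt(24) / 1000
= 21.41 GPa

21.41


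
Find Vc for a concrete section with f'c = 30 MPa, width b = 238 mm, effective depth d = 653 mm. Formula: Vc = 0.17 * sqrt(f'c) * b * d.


Vc = 0.17 * sqrt(30) * 238 * 653 / 1000
= 144.71 kN

144.71


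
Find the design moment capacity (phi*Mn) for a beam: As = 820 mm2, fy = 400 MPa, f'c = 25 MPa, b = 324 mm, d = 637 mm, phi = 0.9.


a = As * fy / (0.85 * f'c * b)
= 820 * 400 / (0.85 * 25 * 324)
= 47.6398 mm
Mn = As * fy * (d - a/2) / 10^6
= 201.1231 kN-m
phi*Mn = 0.9 * 201.1231 = 181.01 kN-m

181.01


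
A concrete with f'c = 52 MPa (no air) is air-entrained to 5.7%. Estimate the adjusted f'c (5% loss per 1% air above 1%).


Strength loss = (5.7 - 1) * 5 = 23.5%
f'c = 52 * (1 - 23.5/100)
= 39.78 MPa

39.78


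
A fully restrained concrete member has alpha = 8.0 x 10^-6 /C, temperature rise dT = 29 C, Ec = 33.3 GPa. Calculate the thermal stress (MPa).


sigma = alpha * dT * Ec
= 8.0e-6 * 29 * 33.3 * 1000
= 7.726 MPa

7.726


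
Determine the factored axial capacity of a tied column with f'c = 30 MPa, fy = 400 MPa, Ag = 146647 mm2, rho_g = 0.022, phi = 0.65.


Ast = rho * Ag = 0.022 * 146647 = 3226.234 mm2
phi*Pn = 0.65 * 0.80 * (0.85 * 30 * (146647 - 3226.234) + 400 * 3226.234) / 1000
= 2572.82 kN

2572.82


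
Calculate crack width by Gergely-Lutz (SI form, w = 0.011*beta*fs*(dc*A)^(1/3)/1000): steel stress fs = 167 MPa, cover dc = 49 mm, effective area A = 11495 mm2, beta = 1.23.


w = 0.011 * beta * fs * (dc * A)^(1/3) / 1000
= 0.011 * 1.23 * 167 * (49 * 11495)^(1/3) / 1000
= 0.187 mm

0.187


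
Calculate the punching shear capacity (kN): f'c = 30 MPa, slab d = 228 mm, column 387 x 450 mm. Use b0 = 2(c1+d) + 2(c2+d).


b0 = 2*(387 + 228) + 2*(450 + 228) = 2586 mm
Vc = 0.33 * sqrt(30) * 2586 * 228 / 1000
= 1065.71 kN

1065.71


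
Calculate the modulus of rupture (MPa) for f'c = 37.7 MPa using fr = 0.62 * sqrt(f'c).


fr = 0.62 * sqrt(37.7)
= 3.807 MPa

3.807


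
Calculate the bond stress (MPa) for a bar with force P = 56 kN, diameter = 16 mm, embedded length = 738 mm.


u = P / (pi * db * ld)
= 56 * 1000 / (pi * 16 * 738)
= 1.51 MPa

1.51


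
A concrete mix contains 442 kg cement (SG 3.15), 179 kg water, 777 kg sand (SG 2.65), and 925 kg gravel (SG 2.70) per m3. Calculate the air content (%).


Vol cement = 442 / (3.15 * 1000) = 0.140317 m3
Vol water = 179 / 1000 = 0.179 m3
Vol sand = 777 / (2.65 * 1000) = 0.293208 m3
Vol gravel = 925 / (2.70 * 1000) = 0.342593 m3
Total solid + water volume = 0.955118 m3
Air = (1 - 0.955118) * 100 = 4.49%

4.49


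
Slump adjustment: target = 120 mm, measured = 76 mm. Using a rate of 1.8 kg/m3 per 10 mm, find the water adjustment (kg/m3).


Difference = 120 - 76 = 44 mm
Water adjustment = 44 * 1.8 / 10 = 7.9 kg/m3

7.9


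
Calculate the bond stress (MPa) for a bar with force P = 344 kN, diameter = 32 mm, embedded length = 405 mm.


u = P / (pi * db * ld)
= 344 * 1000 / (pi * 32 * 405)
= 8.449 MPa

8.449


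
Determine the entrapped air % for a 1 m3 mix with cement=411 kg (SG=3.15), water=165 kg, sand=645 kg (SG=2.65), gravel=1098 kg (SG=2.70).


Vol cement = 411 / (3.15 * 1000) = 0.130476 m3
Vol water = 165 / 1000 = 0.165 m3
Vol sand = 645 / (2.65 * 1000) = 0.243396 m3
Vol gravel = 1098 / (2.70 * 1000) = 0.406667 m3
Total solid + water volume = 0.945539 m3
Air = (1 - 0.945539) * 100 = 5.45%

5.45


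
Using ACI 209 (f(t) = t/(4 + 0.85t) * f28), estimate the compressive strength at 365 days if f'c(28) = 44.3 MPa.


f(365) = 365 / (4 + 0.85 * 365) * 44.3
= 365 / 314.25 * 44.3
= 51.45 MPa

51.45


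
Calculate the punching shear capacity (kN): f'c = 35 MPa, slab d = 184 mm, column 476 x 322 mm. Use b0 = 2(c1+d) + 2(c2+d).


b0 = 2*(476 + 184) + 2*(322 + 184) = 2332 mm
Vc = 0.33 * sqrt(35) * 2332 * 184 / 1000
= 837.71 kN

837.71


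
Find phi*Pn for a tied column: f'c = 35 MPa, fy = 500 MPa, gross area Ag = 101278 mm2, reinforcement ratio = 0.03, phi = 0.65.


Ast = rho * Ag = 0.03 * 101278 = 3038.34 mm2
phi*Pn = 0.65 * 0.80 * (0.85 * 35 * (101278 - 3038.34) + 500 * 3038.34) / 1000
= 2309.74 kN

2309.74


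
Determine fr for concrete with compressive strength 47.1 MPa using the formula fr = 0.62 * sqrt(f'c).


fr = 0.62 * sqrt(47.1)
= 4.255 MPa

4.255


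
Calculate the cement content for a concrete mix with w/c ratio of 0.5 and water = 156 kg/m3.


Cement = water / (w/c)
= 156 / 0.5
= 312.0 kg/m3

312.0


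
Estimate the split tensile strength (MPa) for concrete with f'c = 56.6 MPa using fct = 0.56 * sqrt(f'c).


fct = 0.56 * sqrt(56.6)
= 0.56 * 7.523
= 4.213 MPa

4.213


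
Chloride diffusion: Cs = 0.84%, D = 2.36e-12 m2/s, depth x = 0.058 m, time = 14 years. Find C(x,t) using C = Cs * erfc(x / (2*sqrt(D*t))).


t_seconds = 14 * 365.25 * 24 * 3600 = 441806400.0 s
arg = 0.058 / (2 * sqrt(2.36e-12 * 441806400.0))
= 0.8981
erfc(0.8981) = 0.204
C = 0.84 * 0.204 = 0.1714%

0.1714


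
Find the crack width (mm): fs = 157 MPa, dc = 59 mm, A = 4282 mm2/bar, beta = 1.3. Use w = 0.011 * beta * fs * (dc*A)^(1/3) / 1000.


w = 0.011 * beta * fs * (dc * A)^(1/3) / 1000
= 0.011 * 1.3 * 157 * (59 * 4282)^(1/3) / 1000
= 0.142 mm

0.142


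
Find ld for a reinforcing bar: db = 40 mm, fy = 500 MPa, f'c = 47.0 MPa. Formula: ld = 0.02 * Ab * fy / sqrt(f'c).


Ab = pi * 40^2 / 4 = 1256.637 mm2
ld = 0.02 * 1256.637 * 500 / sqrt(47.0)
= 1833.0 mm

1833.0


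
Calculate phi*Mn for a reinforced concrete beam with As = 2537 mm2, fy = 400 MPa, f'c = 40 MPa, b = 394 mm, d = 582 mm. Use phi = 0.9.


a = As * fy / (0.85 * f'c * b)
= 2537 * 400 / (0.85 * 40 * 394)
= 75.754 mm
Mn = As * fy * (d - a/2) / 10^6
= 552.176 kN-m
phi*Mn = 0.9 * 552.176 = 496.96 kN-m

496.96


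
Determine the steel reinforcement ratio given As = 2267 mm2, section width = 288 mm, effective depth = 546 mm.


rho = As / (b * d)
= 2267 / (288 * 546)
= 0.0144

0.0144


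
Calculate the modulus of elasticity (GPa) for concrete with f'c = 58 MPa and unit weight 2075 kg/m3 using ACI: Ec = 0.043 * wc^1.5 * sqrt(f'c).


Ec = 0.043 * 2075^1.5 * sqrt(58) / 1000
= 30.95 GPa

30.95


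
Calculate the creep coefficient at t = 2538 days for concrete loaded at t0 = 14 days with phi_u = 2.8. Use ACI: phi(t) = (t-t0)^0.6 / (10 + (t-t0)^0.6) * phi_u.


dt = 2538 - 14 = 2524
phi = 2524^0.6 / (10 + 2524^0.6) * 2.8
= 2.567

2.567


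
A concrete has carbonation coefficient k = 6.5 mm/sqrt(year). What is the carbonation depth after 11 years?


depth = k * sqrt(t)
= 6.5 * sqrt(11)
= 21.56 mm

21.56


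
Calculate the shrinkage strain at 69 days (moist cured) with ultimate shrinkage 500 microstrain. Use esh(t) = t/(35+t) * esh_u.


esh(69) = 69 / (35 + 69) * 500
= 69 / 104 * 500
= 331.7 microstrain

331.7


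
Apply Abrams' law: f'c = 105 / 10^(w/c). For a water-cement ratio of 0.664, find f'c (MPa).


f'c = 105 / 10^0.664
= 105 / 4.613
= 22.76 MPa

22.76


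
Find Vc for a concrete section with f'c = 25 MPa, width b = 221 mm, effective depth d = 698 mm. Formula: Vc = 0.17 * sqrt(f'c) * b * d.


Vc = 0.17 * sqrt(25) * 221 * 698 / 1000
= 131.12 kN

131.12


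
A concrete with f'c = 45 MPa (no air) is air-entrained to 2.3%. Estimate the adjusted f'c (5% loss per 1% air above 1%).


Strength loss = (2.3 - 1) * 5 = 6.5%
f'c = 45 * (1 - 6.5/100)
= 42.08 MPa

42.08


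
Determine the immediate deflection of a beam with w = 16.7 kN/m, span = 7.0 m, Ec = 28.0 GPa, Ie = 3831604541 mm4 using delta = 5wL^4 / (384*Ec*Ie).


Convert: L = 7.0 m = 7000 mm, Ec = 28.0 GPa = 28000 MPa
delta = 5 * 16.7 * 7000^4 / (384 * 28000 * 3831604541)
= 4.87 mm

4.87


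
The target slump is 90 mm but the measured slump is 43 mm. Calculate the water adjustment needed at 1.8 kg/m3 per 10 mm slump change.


Difference = 90 - 43 = 47 mm
Water adjustment = 47 * 1.8 / 10 = 8.5 kg/m3

8.5


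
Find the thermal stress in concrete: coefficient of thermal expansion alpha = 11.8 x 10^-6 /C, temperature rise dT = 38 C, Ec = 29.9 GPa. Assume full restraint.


sigma = alpha * dT * Ec
= 11.8e-6 * 38 * 29.9 * 1000
= 13.407 MPa

13.407


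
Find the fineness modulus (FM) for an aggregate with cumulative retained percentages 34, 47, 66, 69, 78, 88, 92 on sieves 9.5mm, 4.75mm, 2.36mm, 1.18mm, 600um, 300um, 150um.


FM = sum(cumulative % retained) / 100
= 474 / 100
= 4.74

4.74


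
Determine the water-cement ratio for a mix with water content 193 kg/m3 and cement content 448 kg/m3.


w/c = water / cement
w/c = 193 / 448 = 0.431

0.431


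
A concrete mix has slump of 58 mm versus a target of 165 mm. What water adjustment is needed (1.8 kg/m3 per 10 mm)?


Difference = 165 - 58 = 107 mm
Water adjustment = 107 * 1.8 / 10 = 19.3 kg/m3

19.3


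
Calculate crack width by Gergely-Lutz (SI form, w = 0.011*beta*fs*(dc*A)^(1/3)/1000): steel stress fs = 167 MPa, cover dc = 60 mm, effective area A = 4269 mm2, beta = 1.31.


w = 0.011 * beta * fs * (dc * A)^(1/3) / 1000
= 0.011 * 1.31 * 167 * (60 * 4269)^(1/3) / 1000
= 0.153 mm

0.153


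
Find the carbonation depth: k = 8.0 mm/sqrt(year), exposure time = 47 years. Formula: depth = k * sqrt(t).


depth = k * sqrt(t)
= 8.0 * sqrt(47)
= 54.85 mm

54.85


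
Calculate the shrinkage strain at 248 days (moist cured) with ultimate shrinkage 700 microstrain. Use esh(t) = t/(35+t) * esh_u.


esh(248) = 248 / (35 + 248) * 700
= 248 / 283 * 700
= 613.4 microstrain

613.4


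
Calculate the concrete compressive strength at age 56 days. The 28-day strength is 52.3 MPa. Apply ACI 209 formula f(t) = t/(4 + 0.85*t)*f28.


f(56) = 56 / (4 + 0.85 * 56) * 52.3
= 56 / 51.6 * 52.3
= 56.76 MPa

56.76


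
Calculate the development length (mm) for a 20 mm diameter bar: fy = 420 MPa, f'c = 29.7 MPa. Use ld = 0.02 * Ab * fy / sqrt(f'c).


Ab = pi * 20^2 / 4 = 314.159 mm2
ld = 0.02 * 314.159 * 420 / sqrt(29.7)
= 484.2 mm

484.2


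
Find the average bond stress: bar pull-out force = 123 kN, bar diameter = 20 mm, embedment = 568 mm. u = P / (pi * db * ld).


u = P / (pi * db * ld)
= 123 * 1000 / (pi * 20 * 568)
= 3.446 MPa

3.446


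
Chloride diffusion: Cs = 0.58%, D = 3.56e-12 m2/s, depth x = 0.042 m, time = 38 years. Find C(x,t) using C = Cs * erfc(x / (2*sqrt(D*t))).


t_seconds = 38 * 365.25 * 24 * 3600 = 1199188800.0 s
arg = 0.042 / (2 * sqrt(3.56e-12 * 1199188800.0))
= 0.3214
erfc(0.3214) = 0.6494
C = 0.58 * 0.6494 = 0.3767%

0.3767


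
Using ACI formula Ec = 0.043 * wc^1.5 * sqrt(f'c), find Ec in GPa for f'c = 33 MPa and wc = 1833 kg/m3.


Ec = 0.043 * 1833^1.5 * sqrt(33) / 1000
= 19.39 GPa

19.39


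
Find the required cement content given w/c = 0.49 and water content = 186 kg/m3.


Cement = water / (w/c)
= 186 / 0.49
= 379.6 kg/m3

379.6


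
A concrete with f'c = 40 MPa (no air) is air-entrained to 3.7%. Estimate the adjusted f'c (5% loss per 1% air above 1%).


Strength loss = (3.7 - 1) * 5 = 13.5%
f'c = 40 * (1 - 13.5/100)
= 34.6 MPa

34.6


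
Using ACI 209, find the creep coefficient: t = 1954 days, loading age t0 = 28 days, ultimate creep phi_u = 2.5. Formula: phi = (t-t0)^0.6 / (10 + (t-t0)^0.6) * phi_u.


dt = 1954 - 28 = 1926
phi = 1926^0.6 / (10 + 1926^0.6) * 2.5
= 2.258

2.258


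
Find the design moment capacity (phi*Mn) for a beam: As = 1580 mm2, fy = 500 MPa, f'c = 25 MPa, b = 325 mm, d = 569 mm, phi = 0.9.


a = As * fy / (0.85 * f'c * b)
= 1580 * 500 / (0.85 * 25 * 325)
= 114.3891 mm
Mn = As * fy * (d - a/2) / 10^6
= 404.3263 kN-m
phi*Mn = 0.9 * 404.3263 = 363.89 kN-m

363.89


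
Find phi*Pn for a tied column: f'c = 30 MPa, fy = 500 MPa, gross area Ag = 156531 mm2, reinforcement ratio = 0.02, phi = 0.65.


Ast = rho * Ag = 0.02 * 156531 = 3130.62 mm2
phi*Pn = 0.65 * 0.80 * (0.85 * 30 * (156531 - 3130.62) + 500 * 3130.62) / 1000
= 2848.05 kN

2848.05


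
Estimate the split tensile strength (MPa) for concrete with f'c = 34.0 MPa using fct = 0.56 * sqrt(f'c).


fct = 0.56 * sqrt(34.0)
= 0.56 * 5.831
= 3.265 MPa

3.265


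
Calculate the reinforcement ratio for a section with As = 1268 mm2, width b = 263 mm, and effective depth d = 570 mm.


rho = As / (b * d)
= 1268 / (263 * 570)
= 0.0085

0.0085


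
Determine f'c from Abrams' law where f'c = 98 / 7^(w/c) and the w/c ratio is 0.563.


f'c = 98 / 7^0.563
= 98 / 2.991
= 32.77 MPa

32.77


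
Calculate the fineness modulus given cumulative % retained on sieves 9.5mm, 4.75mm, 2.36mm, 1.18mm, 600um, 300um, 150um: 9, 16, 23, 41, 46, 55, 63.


FM = sum(cumulative % retained) / 100
= 253 / 100
= 2.53

2.53


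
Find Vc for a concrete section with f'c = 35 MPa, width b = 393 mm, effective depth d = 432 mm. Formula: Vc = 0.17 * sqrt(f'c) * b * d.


Vc = 0.17 * sqrt(35) * 393 * 432 / 1000
= 170.75 kN

170.75


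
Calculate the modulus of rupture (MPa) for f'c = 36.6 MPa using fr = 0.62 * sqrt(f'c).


fr = 0.62 * sqrt(36.6)
= 3.751 MPa

3.751


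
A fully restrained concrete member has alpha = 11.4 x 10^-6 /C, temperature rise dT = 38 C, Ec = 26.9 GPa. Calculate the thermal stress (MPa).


sigma = alpha * dT * Ec
= 11.4e-6 * 38 * 26.9 * 1000
= 11.653 MPa

11.653


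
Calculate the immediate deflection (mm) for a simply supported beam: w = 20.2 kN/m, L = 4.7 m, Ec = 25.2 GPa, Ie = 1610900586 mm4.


Convert: L = 4.7 m = 4700 mm, Ec = 25.2 GPa = 25200 MPa
delta = 5 * 20.2 * 4700^4 / (384 * 25200 * 1610900586)
= 3.16 mm

3.16


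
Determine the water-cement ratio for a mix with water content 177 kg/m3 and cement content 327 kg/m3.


w/c = water / cement
w/c = 177 / 327 = 0.541

0.541


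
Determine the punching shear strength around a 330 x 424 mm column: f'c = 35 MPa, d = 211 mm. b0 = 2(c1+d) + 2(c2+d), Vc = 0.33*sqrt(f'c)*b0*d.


b0 = 2*(330 + 211) + 2*(424 + 211) = 2352 mm
Vc = 0.33 * sqrt(35) * 2352 * 211 / 1000
= 968.87 kN

968.87


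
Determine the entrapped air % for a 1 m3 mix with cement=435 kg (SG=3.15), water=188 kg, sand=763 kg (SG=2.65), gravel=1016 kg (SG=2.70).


Vol cement = 435 / (3.15 * 1000) = 0.138095 m3
Vol water = 188 / 1000 = 0.188 m3
Vol sand = 763 / (2.65 * 1000) = 0.287925 m3
Vol gravel = 1016 / (2.70 * 1000) = 0.376296 m3
Total solid + water volume = 0.990316 m3
Air = (1 - 0.990316) * 100 = 0.97%

0.97


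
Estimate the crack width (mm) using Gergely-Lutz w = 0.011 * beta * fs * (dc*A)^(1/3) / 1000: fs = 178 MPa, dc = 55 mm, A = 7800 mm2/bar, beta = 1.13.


w = 0.011 * beta * fs * (dc * A)^(1/3) / 1000
= 0.011 * 1.13 * 178 * (55 * 7800)^(1/3) / 1000
= 0.167 mm

0.167


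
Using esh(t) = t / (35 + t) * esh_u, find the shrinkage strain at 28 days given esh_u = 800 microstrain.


esh(28) = 28 / (35 + 28) * 800
= 28 / 63 * 800
= 355.6 microstrain

355.6


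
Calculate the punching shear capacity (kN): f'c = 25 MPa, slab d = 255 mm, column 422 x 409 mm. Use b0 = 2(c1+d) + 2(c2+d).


b0 = 2*(422 + 255) + 2*(409 + 255) = 2682 mm
Vc = 0.33 * sqrt(25) * 2682 * 255 / 1000
= 1128.45 kN

1128.45


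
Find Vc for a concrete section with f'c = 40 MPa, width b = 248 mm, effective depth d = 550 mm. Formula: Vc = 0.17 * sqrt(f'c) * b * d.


Vc = 0.17 * sqrt(40) * 248 * 550 / 1000
= 146.65 kN

146.65


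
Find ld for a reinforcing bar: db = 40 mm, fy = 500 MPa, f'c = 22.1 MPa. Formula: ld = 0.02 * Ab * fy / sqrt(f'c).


Ab = pi * 40^2 / 4 = 1256.637 mm2
ld = 0.02 * 1256.637 * 500 / sqrt(22.1)
= 2673.1 mm

2673.1


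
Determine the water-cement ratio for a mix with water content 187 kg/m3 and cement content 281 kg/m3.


w/c = water / cement
w/c = 187 / 281 = 0.665

0.665


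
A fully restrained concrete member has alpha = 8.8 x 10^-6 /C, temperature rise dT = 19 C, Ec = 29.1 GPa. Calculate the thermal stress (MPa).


sigma = alpha * dT * Ec
= 8.8e-6 * 19 * 29.1 * 1000
= 4.866 MPa

4.866


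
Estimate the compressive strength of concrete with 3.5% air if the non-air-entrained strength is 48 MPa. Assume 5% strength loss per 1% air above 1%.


Strength loss = (3.5 - 1) * 5 = 12.5%
f'c = 48 * (1 - 12.5/100)
= 42.0 MPa

42.0


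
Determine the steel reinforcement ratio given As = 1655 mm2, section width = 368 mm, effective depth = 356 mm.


rho = As / (b * d)
= 1655 / (368 * 356)
= 0.0126

0.0126


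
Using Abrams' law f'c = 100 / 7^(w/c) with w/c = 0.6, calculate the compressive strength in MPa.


f'c = 100 / 7^0.6
= 100 / 3.214
= 31.11 MPa

31.11


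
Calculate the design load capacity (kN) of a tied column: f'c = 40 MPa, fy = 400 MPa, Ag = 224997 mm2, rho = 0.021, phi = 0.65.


Ast = rho * Ag = 0.021 * 224997 = 4724.937 mm2
phi*Pn = 0.65 * 0.80 * (0.85 * 40 * (224997 - 4724.937) + 400 * 4724.937) / 1000
= 4877.2 kN

4877.2


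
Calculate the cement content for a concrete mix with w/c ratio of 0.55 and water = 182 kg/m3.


Cement = water / (w/c)
= 182 / 0.55
= 330.9 kg/m3

330.9


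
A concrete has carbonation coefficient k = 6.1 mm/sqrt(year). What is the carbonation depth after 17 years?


depth = k * sqrt(t)
= 6.1 * sqrt(17)
= 25.15 mm

25.15


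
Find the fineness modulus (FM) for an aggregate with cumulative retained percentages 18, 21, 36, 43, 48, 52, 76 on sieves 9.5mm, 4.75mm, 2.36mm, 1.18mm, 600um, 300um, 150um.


FM = sum(cumulative % retained) / 100
= 294 / 100
= 2.94

2.94


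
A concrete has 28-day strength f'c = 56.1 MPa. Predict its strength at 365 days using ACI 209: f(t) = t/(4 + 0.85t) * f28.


f(365) = 365 / (4 + 0.85 * 365) * 56.1
= 365 / 314.25 * 56.1
= 65.16 MPa

65.16


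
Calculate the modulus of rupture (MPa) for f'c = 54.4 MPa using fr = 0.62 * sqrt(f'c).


fr = 0.62 * sqrt(54.4)
= 4.573 MPa

4.573


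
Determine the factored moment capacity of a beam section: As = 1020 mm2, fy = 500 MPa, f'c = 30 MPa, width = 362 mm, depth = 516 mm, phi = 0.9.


a = As * fy / (0.85 * f'c * b)
= 1020 * 500 / (0.85 * 30 * 362)
= 55.2486 mm
Mn = As * fy * (d - a/2) / 10^6
= 249.0716 kN-m
phi*Mn = 0.9 * 249.0716 = 224.16 kN-m

224.16


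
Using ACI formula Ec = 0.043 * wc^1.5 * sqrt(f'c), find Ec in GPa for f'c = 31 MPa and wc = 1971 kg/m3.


Ec = 0.043 * 1971^1.5 * sqrt(31) / 1000
= 20.95 GPa

20.95


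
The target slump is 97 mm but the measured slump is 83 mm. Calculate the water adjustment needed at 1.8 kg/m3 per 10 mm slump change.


Difference = 97 - 83 = 14 mm
Water adjustment = 14 * 1.8 / 10 = 2.5 kg/m3

2.5


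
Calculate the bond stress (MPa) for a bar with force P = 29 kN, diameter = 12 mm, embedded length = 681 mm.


u = P / (pi * db * ld)
= 29 * 1000 / (pi * 12 * 681)
= 1.13 MPa

1.13


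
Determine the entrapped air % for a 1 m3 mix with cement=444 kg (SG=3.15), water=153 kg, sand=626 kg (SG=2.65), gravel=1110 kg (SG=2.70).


Vol cement = 444 / (3.15 * 1000) = 0.140952 m3
Vol water = 153 / 1000 = 0.153 m3
Vol sand = 626 / (2.65 * 1000) = 0.236226 m3
Vol gravel = 1110 / (2.70 * 1000) = 0.411111 m3
Total solid + water volume = 0.94129 m3
Air = (1 - 0.94129) * 100 = 5.87%

5.87


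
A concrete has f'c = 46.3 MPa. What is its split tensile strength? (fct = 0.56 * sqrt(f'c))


fct = 0.56 * sqrt(46.3)
= 0.56 * 6.804
= 3.81 MPa

3.81


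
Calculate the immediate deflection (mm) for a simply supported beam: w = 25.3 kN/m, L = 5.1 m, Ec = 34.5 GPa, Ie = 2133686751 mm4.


Convert: L = 5.1 m = 5100 mm, Ec = 34.5 GPa = 34500 MPa
delta = 5 * 25.3 * 5100^4 / (384 * 34500 * 2133686751)
= 3.03 mm

3.03


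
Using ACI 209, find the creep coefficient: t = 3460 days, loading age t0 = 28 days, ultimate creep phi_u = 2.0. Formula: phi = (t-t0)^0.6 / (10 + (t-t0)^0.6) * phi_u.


dt = 3460 - 28 = 3432
phi = 3432^0.6 / (10 + 3432^0.6) * 2.0
= 1.859

1.859


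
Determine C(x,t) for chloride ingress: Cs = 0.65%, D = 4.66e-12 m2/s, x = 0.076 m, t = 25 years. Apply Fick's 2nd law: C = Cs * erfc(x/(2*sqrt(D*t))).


t_seconds = 25 * 365.25 * 24 * 3600 = 788940000.0 s
arg = 0.076 / (2 * sqrt(4.66e-12 * 788940000.0))
= 0.6267
erfc(0.6267) = 0.3755
C = 0.65 * 0.3755 = 0.244%

0.244


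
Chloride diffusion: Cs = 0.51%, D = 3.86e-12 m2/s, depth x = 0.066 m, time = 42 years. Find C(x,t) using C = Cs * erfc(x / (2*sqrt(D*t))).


t_seconds = 42 * 365.25 * 24 * 3600 = 1325419200.0 s
arg = 0.066 / (2 * sqrt(3.86e-12 * 1325419200.0))
= 0.4614
erfc(0.4614) = 0.5141
C = 0.51 * 0.5141 = 0.2622%

0.2622


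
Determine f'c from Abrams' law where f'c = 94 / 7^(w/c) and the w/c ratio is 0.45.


f'c = 94 / 7^0.45
= 94 / 2.4
= 39.16 MPa

39.16


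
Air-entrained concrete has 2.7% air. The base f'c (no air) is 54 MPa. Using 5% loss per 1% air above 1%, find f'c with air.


Strength loss = (2.7 - 1) * 5 = 8.5%
f'c = 54 * (1 - 8.5/100)
= 49.41 MPa

49.41


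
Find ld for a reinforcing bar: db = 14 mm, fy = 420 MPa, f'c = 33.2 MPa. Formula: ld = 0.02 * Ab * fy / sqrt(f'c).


Ab = pi * 14^2 / 4 = 153.938 mm2
ld = 0.02 * 153.938 * 420 / sqrt(33.2)
= 224.4 mm

224.4


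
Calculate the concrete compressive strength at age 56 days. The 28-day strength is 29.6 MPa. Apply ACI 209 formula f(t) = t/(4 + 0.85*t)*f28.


f(56) = 56 / (4 + 0.85 * 56) * 29.6
= 56 / 51.6 * 29.6
= 32.12 MPa

32.12


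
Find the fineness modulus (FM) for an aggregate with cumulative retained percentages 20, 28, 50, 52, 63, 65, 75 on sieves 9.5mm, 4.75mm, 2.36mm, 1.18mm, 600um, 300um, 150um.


FM = sum(cumulative % retained) / 100
= 353 / 100
= 3.53

3.53


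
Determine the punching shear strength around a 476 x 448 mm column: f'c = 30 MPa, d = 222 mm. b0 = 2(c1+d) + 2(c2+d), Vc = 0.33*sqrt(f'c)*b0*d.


b0 = 2*(476 + 222) + 2*(448 + 222) = 2736 mm
Vc = 0.33 * sqrt(30) * 2736 * 222 / 1000
= 1097.85 kN

1097.85


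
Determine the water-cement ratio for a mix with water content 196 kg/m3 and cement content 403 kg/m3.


w/c = water / cement
w/c = 196 / 403 = 0.486

0.486


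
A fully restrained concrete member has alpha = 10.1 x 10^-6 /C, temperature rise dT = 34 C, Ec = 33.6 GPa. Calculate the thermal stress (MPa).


sigma = alpha * dT * Ec
= 10.1e-6 * 34 * 33.6 * 1000
= 11.538 MPa

11.538


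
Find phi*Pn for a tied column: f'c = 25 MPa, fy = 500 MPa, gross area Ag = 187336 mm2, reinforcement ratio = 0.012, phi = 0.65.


Ast = rho * Ag = 0.012 * 187336 = 2248.032 mm2
phi*Pn = 0.65 * 0.80 * (0.85 * 25 * (187336 - 2248.032) + 500 * 2248.032) / 1000
= 2629.71 kN

2629.71


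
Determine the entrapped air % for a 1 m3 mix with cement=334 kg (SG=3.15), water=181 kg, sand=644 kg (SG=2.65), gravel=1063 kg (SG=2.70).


Vol cement = 334 / (3.15 * 1000) = 0.106032 m3
Vol water = 181 / 1000 = 0.181 m3
Vol sand = 644 / (2.65 * 1000) = 0.243019 m3
Vol gravel = 1063 / (2.70 * 1000) = 0.393704 m3
Total solid + water volume = 0.923754 m3
Air = (1 - 0.923754) * 100 = 7.62%

7.62


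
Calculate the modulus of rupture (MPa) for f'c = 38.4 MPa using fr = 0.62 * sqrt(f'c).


fr = 0.62 * sqrt(38.4)
= 3.842 MPa

3.842


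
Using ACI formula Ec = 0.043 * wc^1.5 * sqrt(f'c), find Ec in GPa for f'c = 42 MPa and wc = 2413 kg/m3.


Ec = 0.043 * 2413^1.5 * sqrt(42) / 1000
= 33.03 GPa

33.03


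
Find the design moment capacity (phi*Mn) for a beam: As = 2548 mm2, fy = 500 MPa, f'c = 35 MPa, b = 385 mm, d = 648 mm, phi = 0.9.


a = As * fy / (0.85 * f'c * b)
= 2548 * 500 / (0.85 * 35 * 385)
= 111.2299 mm
Mn = As * fy * (d - a/2) / 10^6
= 754.6985 kN-m
phi*Mn = 0.9 * 754.6985 = 679.23 kN-m

679.23


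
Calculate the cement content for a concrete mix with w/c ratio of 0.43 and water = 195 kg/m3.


Cement = water / (w/c)
= 195 / 0.43
= 453.5 kg/m3

453.5


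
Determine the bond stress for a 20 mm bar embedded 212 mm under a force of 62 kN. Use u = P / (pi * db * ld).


u = P / (pi * db * ld)
= 62 * 1000 / (pi * 20 * 212)
= 4.655 MPa

4.655


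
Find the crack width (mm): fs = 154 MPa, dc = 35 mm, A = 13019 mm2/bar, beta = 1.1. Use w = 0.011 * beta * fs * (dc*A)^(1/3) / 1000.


w = 0.011 * beta * fs * (dc * A)^(1/3) / 1000
= 0.011 * 1.1 * 154 * (35 * 13019)^(1/3) / 1000
= 0.143 mm

0.143


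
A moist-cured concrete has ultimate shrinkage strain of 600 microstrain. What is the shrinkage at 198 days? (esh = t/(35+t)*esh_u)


esh(198) = 198 / (35 + 198) * 600
= 198 / 233 * 600
= 509.9 microstrain

509.9


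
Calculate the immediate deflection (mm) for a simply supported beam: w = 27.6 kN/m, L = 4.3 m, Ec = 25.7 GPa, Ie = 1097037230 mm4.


Convert: L = 4.3 m = 4300 mm, Ec = 25.7 GPa = 25700 MPa
delta = 5 * 27.6 * 4300^4 / (384 * 25700 * 1097037230)
= 4.36 mm

4.36


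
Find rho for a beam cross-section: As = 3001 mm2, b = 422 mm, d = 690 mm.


rho = As / (b * d)
= 3001 / (422 * 690)
= 0.0103

0.0103


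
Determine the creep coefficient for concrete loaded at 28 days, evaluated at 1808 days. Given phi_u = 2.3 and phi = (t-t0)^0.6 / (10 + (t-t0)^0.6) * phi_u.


dt = 1808 - 28 = 1780
phi = 1780^0.6 / (10 + 1780^0.6) * 2.3
= 2.068

2.068


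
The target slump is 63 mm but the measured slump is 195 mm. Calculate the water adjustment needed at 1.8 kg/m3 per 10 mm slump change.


Difference = 63 - 195 = -132 mm
Water adjustment = -132 * 1.8 / 10 = -23.8 kg/m3

-23.8


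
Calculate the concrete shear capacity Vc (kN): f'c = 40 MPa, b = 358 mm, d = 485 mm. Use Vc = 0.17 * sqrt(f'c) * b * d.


Vc = 0.17 * sqrt(40) * 358 * 485 / 1000
= 186.68 kN

186.68


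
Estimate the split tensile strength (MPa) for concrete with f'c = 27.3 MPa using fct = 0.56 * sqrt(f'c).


fct = 0.56 * sqrt(27.3)
= 0.56 * 5.225
= 2.926 MPa

2.926
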